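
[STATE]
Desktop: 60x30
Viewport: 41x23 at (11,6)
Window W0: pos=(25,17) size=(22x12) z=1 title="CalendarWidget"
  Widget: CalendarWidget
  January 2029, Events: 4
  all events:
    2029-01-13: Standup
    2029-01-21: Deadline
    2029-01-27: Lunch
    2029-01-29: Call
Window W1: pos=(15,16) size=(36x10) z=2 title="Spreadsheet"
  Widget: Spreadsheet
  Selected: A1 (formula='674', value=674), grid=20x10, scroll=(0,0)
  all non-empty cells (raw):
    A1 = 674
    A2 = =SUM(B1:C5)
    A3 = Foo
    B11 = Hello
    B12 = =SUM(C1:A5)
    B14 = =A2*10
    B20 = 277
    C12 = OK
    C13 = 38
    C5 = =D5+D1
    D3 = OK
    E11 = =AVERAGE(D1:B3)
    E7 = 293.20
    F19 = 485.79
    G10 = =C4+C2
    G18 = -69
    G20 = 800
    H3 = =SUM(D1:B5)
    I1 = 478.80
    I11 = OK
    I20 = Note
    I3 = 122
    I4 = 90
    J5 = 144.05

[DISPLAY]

                                         
                                         
                                         
                                         
                                         
                                         
                                         
                                         
                                         
                                         
    ┏━━━━━━━━━━━━━━━━━━━━━━━━━━━━━━━━━━┓ 
    ┃ Spreadsheet                      ┃ 
    ┠──────────────────────────────────┨ 
    ┃A1: 674                           ┃ 
    ┃       A       B       C       D  ┃ 
    ┃----------------------------------┃ 
    ┃  1    [674]       0       0      ┃ 
    ┃  2        0       0       0      ┃ 
    ┃  3 Foo            0       0OK    ┃ 
    ┗━━━━━━━━━━━━━━━━━━━━━━━━━━━━━━━━━━┛ 
              ┃29* 30 31           ┃     
              ┃                    ┃     
              ┗━━━━━━━━━━━━━━━━━━━━┛     


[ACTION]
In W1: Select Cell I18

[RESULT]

                                         
                                         
                                         
                                         
                                         
                                         
                                         
                                         
                                         
                                         
    ┏━━━━━━━━━━━━━━━━━━━━━━━━━━━━━━━━━━┓ 
    ┃ Spreadsheet                      ┃ 
    ┠──────────────────────────────────┨ 
    ┃I18:                              ┃ 
    ┃       A       B       C       D  ┃ 
    ┃----------------------------------┃ 
    ┃  1      674       0       0      ┃ 
    ┃  2        0       0       0      ┃ 
    ┃  3 Foo            0       0OK    ┃ 
    ┗━━━━━━━━━━━━━━━━━━━━━━━━━━━━━━━━━━┛ 
              ┃29* 30 31           ┃     
              ┃                    ┃     
              ┗━━━━━━━━━━━━━━━━━━━━┛     


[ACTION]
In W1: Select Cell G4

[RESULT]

                                         
                                         
                                         
                                         
                                         
                                         
                                         
                                         
                                         
                                         
    ┏━━━━━━━━━━━━━━━━━━━━━━━━━━━━━━━━━━┓ 
    ┃ Spreadsheet                      ┃ 
    ┠──────────────────────────────────┨ 
    ┃G4:                               ┃ 
    ┃       A       B       C       D  ┃ 
    ┃----------------------------------┃ 
    ┃  1      674       0       0      ┃ 
    ┃  2        0       0       0      ┃ 
    ┃  3 Foo            0       0OK    ┃ 
    ┗━━━━━━━━━━━━━━━━━━━━━━━━━━━━━━━━━━┛ 
              ┃29* 30 31           ┃     
              ┃                    ┃     
              ┗━━━━━━━━━━━━━━━━━━━━┛     


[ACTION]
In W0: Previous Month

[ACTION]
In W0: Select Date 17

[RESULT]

                                         
                                         
                                         
                                         
                                         
                                         
                                         
                                         
                                         
                                         
    ┏━━━━━━━━━━━━━━━━━━━━━━━━━━━━━━━━━━┓ 
    ┃ Spreadsheet                      ┃ 
    ┠──────────────────────────────────┨ 
    ┃G4:                               ┃ 
    ┃       A       B       C       D  ┃ 
    ┃----------------------------------┃ 
    ┃  1      674       0       0      ┃ 
    ┃  2        0       0       0      ┃ 
    ┃  3 Foo            0       0OK    ┃ 
    ┗━━━━━━━━━━━━━━━━━━━━━━━━━━━━━━━━━━┛ 
              ┃25 26 27 28 29 30 31┃     
              ┃                    ┃     
              ┗━━━━━━━━━━━━━━━━━━━━┛     


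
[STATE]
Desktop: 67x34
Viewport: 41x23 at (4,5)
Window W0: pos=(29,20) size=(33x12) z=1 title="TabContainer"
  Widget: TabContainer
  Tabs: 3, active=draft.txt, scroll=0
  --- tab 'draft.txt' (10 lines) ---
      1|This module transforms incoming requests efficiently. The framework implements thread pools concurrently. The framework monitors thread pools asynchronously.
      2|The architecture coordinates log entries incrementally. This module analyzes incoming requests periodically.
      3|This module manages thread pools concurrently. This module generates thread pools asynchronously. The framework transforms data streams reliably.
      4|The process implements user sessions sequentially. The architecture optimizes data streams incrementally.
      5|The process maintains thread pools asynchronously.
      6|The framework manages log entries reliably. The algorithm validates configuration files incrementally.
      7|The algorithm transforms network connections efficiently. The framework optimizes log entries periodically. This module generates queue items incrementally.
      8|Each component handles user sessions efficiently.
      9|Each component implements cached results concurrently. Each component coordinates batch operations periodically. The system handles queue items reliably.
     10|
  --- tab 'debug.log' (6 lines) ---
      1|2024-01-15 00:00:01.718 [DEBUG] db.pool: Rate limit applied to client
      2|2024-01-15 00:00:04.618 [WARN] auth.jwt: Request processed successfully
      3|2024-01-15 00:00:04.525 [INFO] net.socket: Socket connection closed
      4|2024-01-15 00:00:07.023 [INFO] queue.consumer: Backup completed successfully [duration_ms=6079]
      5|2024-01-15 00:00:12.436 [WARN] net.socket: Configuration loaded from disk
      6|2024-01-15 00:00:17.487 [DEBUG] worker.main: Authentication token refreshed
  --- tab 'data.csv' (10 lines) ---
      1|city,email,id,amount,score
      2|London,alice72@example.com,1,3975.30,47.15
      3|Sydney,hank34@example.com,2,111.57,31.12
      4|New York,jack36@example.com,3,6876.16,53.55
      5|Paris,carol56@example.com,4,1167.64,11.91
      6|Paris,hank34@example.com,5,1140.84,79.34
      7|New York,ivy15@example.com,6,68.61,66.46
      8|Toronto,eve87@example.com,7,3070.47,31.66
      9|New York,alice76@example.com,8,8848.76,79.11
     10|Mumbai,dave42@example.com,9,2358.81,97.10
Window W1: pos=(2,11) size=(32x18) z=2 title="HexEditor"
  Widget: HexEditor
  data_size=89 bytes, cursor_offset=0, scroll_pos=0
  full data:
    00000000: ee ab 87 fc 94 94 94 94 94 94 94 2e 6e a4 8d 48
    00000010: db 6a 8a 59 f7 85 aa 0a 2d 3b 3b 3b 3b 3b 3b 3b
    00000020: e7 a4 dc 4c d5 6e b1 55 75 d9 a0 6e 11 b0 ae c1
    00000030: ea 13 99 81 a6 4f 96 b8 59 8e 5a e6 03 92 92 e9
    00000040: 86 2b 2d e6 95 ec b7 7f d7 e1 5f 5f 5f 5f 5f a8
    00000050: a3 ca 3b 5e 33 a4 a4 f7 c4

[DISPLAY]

                                         
                                         
                                         
                                         
                                         
                                         
━━━━━━━━━━━━━━━━━━━━━━━━━━━━━┓           
HexEditor                    ┃           
─────────────────────────────┨           
0000000  EE ab 87 fc 94 94 94┃           
0000010  db 6a 8a 59 f7 85 aa┃           
0000020  e7 a4 dc 4c d5 6e b1┃           
0000030  ea 13 99 81 a6 4f 96┃           
0000040  86 2b 2d e6 95 ec b7┃           
0000050  a3 ca 3b 5e 33 a4 a4┃           
                             ┃━━━━━━━━━━━
                             ┃Container  
                             ┃───────────
                             ┃ft.txt]│ de
                             ┃───────────
                             ┃ module tra
                             ┃architectur
                             ┃ module man


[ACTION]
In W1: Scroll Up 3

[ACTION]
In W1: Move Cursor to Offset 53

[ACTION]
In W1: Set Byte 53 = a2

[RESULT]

                                         
                                         
                                         
                                         
                                         
                                         
━━━━━━━━━━━━━━━━━━━━━━━━━━━━━┓           
HexEditor                    ┃           
─────────────────────────────┨           
0000000  ee ab 87 fc 94 94 94┃           
0000010  db 6a 8a 59 f7 85 aa┃           
0000020  e7 a4 dc 4c d5 6e b1┃           
0000030  ea 13 99 81 a6 A2 96┃           
0000040  86 2b 2d e6 95 ec b7┃           
0000050  a3 ca 3b 5e 33 a4 a4┃           
                             ┃━━━━━━━━━━━
                             ┃Container  
                             ┃───────────
                             ┃ft.txt]│ de
                             ┃───────────
                             ┃ module tra
                             ┃architectur
                             ┃ module man


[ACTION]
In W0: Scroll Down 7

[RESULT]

                                         
                                         
                                         
                                         
                                         
                                         
━━━━━━━━━━━━━━━━━━━━━━━━━━━━━┓           
HexEditor                    ┃           
─────────────────────────────┨           
0000000  ee ab 87 fc 94 94 94┃           
0000010  db 6a 8a 59 f7 85 aa┃           
0000020  e7 a4 dc 4c d5 6e b1┃           
0000030  ea 13 99 81 a6 A2 96┃           
0000040  86 2b 2d e6 95 ec b7┃           
0000050  a3 ca 3b 5e 33 a4 a4┃           
                             ┃━━━━━━━━━━━
                             ┃Container  
                             ┃───────────
                             ┃ft.txt]│ de
                             ┃───────────
                             ┃ component 
                             ┃ component 
                             ┃           


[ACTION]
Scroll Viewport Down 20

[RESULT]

━━━━━━━━━━━━━━━━━━━━━━━━━━━━━┓           
HexEditor                    ┃           
─────────────────────────────┨           
0000000  ee ab 87 fc 94 94 94┃           
0000010  db 6a 8a 59 f7 85 aa┃           
0000020  e7 a4 dc 4c d5 6e b1┃           
0000030  ea 13 99 81 a6 A2 96┃           
0000040  86 2b 2d e6 95 ec b7┃           
0000050  a3 ca 3b 5e 33 a4 a4┃           
                             ┃━━━━━━━━━━━
                             ┃Container  
                             ┃───────────
                             ┃ft.txt]│ de
                             ┃───────────
                             ┃ component 
                             ┃ component 
                             ┃           
━━━━━━━━━━━━━━━━━━━━━━━━━━━━━┛           
                         ┃               
                         ┃               
                         ┗━━━━━━━━━━━━━━━
                                         
                                         


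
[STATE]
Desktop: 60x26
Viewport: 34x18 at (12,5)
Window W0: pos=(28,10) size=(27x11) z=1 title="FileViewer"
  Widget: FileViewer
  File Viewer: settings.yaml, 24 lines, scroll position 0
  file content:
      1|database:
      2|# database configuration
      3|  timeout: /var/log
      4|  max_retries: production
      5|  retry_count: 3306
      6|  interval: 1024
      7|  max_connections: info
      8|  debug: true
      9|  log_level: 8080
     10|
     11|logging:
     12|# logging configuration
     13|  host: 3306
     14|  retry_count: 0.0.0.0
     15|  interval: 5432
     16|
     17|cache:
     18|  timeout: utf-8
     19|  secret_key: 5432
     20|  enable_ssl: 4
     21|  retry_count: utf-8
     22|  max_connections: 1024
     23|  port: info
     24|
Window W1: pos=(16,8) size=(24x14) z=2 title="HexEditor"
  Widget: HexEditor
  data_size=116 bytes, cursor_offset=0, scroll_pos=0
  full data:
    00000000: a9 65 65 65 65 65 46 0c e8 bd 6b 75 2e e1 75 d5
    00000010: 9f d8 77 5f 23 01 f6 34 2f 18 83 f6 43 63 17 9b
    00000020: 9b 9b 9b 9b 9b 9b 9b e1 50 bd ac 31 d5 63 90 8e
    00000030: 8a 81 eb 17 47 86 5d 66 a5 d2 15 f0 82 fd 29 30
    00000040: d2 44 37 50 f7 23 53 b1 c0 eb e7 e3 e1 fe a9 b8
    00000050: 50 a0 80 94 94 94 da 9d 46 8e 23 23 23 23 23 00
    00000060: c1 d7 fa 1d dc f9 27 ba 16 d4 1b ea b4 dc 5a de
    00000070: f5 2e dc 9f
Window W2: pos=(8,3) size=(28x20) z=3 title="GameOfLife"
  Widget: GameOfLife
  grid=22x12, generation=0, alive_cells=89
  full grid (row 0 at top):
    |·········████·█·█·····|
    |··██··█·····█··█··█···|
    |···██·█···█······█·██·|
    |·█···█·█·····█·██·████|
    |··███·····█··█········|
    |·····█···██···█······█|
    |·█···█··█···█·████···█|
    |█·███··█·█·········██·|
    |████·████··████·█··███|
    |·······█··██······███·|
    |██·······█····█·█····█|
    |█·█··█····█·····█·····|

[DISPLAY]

───────────────────────┨          
: 0                    ┃          
······████·█·█·····    ┃          
█··█·····█··█··█···    ┃━━━┓      
██·█···█······█·██·    ┃   ┃      
··█·█·····█·██·████    ┃───┨━━━━━━
██·····█··█········    ┃65 ┃      
··█···██···█······█    ┃5f ┃──────
··█··█···█·████···█    ┃9b ┃      
██··█·█·········██·    ┃17 ┃config
█·████··████·█··███    ┃50 ┃/var/l
····█··██······███·    ┃94 ┃es: pr
······█····█·█····█    ┃1d ┃nt: 33
··█····█·····█·····    ┃9f ┃ 1024 
                       ┃   ┃ctions
                       ┃   ┃━━━━━━
                       ┃━━━┛      
━━━━━━━━━━━━━━━━━━━━━━━┛          


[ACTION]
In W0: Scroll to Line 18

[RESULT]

───────────────────────┨          
: 0                    ┃          
······████·█·█·····    ┃          
█··█·····█··█··█···    ┃━━━┓      
██·█···█······█·██·    ┃   ┃      
··█·█·····█·██·████    ┃───┨━━━━━━
██·····█··█········    ┃65 ┃      
··█···██···█······█    ┃5f ┃──────
··█··█···█·████···█    ┃9b ┃utf-8 
██··█·█·········██·    ┃17 ┃y: 543
█·████··████·█··███    ┃50 ┃l: 4  
····█··██······███·    ┃94 ┃nt: ut
······█····█·█····█    ┃1d ┃ctions
··█····█·····█·····    ┃9f ┃o     
                       ┃   ┃      
                       ┃   ┃━━━━━━
                       ┃━━━┛      
━━━━━━━━━━━━━━━━━━━━━━━┛          


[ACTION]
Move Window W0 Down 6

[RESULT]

───────────────────────┨          
: 0                    ┃          
······████·█·█·····    ┃          
█··█·····█··█··█···    ┃━━━┓      
██·█···█······█·██·    ┃   ┃      
··█·█·····█·██·████    ┃───┨      
██·····█··█········    ┃65 ┃      
··█···██···█······█    ┃5f ┃      
··█··█···█·████···█    ┃9b ┃      
██··█·█·········██·    ┃17 ┃      
█·████··████·█··███    ┃50 ┃━━━━━━
····█··██······███·    ┃94 ┃      
······█····█·█····█    ┃1d ┃──────
··█····█·····█·····    ┃9f ┃utf-8 
                       ┃   ┃y: 543
                       ┃   ┃l: 4  
                       ┃━━━┛nt: ut
━━━━━━━━━━━━━━━━━━━━━━━┛onnections


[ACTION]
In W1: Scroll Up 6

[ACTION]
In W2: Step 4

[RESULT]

───────────────────────┨          
: 4                    ┃          
█··█···██····█·█···    ┃          
···█···██····█··█··    ┃━━━┓      
···█····█····█··██·    ┃   ┃      
█·······██····██··█    ┃───┨      
█····█····██··█████    ┃65 ┃      
█···██······█···█··    ┃5f ┃      
·███······█··██····    ┃9b ┃      
·██··█·███··█·█····    ┃17 ┃      
███·····█████······    ┃50 ┃━━━━━━
········█·······██·    ┃94 ┃      
·····███·███··█·██·    ┃1d ┃──────
······█····██······    ┃9f ┃utf-8 
                       ┃   ┃y: 543
                       ┃   ┃l: 4  
                       ┃━━━┛nt: ut
━━━━━━━━━━━━━━━━━━━━━━━┛onnections


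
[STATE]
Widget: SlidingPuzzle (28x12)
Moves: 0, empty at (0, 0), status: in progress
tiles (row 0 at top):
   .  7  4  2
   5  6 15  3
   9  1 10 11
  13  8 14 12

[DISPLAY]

┌────┬────┬────┬────┐       
│    │  7 │  4 │  2 │       
├────┼────┼────┼────┤       
│  5 │  6 │ 15 │  3 │       
├────┼────┼────┼────┤       
│  9 │  1 │ 10 │ 11 │       
├────┼────┼────┼────┤       
│ 13 │  8 │ 14 │ 12 │       
└────┴────┴────┴────┘       
Moves: 0                    
                            
                            


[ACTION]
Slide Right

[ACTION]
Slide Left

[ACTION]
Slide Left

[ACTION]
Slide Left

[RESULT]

┌────┬────┬────┬────┐       
│  7 │  4 │  2 │    │       
├────┼────┼────┼────┤       
│  5 │  6 │ 15 │  3 │       
├────┼────┼────┼────┤       
│  9 │  1 │ 10 │ 11 │       
├────┼────┼────┼────┤       
│ 13 │  8 │ 14 │ 12 │       
└────┴────┴────┴────┘       
Moves: 3                    
                            
                            


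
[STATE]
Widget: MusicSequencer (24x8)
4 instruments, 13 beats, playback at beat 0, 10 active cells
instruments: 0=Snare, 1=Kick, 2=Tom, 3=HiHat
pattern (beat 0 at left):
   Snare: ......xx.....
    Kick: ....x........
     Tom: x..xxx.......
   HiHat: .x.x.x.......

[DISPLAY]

      ▼123456789012     
 Snare······██·····     
  Kick····█········     
   Tom█··███·······     
 HiHat·█·█·█·······     
                        
                        
                        


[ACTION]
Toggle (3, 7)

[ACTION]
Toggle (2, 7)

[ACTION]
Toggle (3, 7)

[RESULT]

      ▼123456789012     
 Snare······██·····     
  Kick····█········     
   Tom█··███·█·····     
 HiHat·█·█·█·······     
                        
                        
                        


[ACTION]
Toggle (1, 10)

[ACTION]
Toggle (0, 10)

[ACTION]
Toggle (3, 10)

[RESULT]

      ▼123456789012     
 Snare······██··█··     
  Kick····█·····█··     
   Tom█··███·█·····     
 HiHat·█·█·█····█··     
                        
                        
                        


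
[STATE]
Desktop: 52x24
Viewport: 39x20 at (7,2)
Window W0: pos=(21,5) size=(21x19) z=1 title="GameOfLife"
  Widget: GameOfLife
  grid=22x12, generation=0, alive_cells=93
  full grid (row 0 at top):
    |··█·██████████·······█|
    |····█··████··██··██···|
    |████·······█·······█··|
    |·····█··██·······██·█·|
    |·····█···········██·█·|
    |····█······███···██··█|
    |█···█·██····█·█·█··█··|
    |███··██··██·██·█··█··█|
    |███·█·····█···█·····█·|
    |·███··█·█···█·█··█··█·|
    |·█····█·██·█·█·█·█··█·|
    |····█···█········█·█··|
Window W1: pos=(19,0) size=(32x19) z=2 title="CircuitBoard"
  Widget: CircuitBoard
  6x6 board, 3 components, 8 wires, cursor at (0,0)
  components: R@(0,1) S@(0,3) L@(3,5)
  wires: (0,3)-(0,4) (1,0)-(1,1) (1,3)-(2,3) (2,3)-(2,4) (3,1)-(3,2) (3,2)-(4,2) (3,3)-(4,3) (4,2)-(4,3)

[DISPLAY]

            ┠──────────────────────────
            ┃   0 1 2 3 4 5            
            ┃0  [.]  R       S ─ ·     
            ┃                          
            ┃1   · ─ ·       ·         
            ┃                │         
            ┃2               · ─ ·     
            ┃                          
            ┃3       · ─ ·   ·       L 
            ┃            │   │         
            ┃4           · ─ ·         
            ┃                          
            ┃5                         
            ┃Cursor: (0,0)             
            ┃                          
            ┃                          
            ┗━━━━━━━━━━━━━━━━━━━━━━━━━━
              ┃█····█·██·█·█·█·█··┃    
              ┃···█···█········█·█┃    
              ┃                   ┃    


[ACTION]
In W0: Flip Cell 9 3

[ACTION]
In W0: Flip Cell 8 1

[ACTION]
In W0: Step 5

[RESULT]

            ┠──────────────────────────
            ┃   0 1 2 3 4 5            
            ┃0  [.]  R       S ─ ·     
            ┃                          
            ┃1   · ─ ·       ·         
            ┃                │         
            ┃2               · ─ ·     
            ┃                          
            ┃3       · ─ ·   ·       L 
            ┃            │   │         
            ┃4           · ─ ·         
            ┃                          
            ┃5                         
            ┃Cursor: (0,0)             
            ┃                          
            ┃                          
            ┗━━━━━━━━━━━━━━━━━━━━━━━━━━
              ┃██···█········██···┃    
              ┃██····██······███··┃    
              ┃                   ┃    


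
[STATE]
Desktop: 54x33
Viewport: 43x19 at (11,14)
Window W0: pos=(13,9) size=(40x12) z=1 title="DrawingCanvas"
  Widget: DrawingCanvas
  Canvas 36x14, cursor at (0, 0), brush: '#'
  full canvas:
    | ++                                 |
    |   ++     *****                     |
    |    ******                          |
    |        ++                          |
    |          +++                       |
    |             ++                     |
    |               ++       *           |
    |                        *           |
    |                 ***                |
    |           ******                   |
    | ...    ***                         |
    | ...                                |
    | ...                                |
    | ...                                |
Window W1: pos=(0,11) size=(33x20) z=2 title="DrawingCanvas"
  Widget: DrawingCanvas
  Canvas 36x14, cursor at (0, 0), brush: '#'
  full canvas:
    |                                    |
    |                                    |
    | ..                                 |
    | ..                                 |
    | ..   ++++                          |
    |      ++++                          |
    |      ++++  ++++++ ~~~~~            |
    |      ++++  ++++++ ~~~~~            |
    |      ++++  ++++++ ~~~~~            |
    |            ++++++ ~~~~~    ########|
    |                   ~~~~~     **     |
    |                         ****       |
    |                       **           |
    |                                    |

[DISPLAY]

                     ┃                   ┃ 
                     ┃                   ┃ 
                     ┃                   ┃ 
                     ┃                   ┃ 
                     ┃     *             ┃ 
                     ┃     *             ┃ 
  ++++++ ~~~~~       ┃━━━━━━━━━━━━━━━━━━━┛ 
  ++++++ ~~~~~       ┃                     
  ++++++ ~~~~~       ┃                     
  ++++++ ~~~~~    ###┃                     
         ~~~~~     **┃                     
               ****  ┃                     
             **      ┃                     
                     ┃                     
                     ┃                     
                     ┃                     
━━━━━━━━━━━━━━━━━━━━━┛                     
                                           
                                           


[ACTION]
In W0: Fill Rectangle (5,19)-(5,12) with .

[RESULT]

                     ┃                   ┃ 
                     ┃                   ┃ 
                     ┃                   ┃ 
                     ┃.                  ┃ 
                     ┃     *             ┃ 
                     ┃     *             ┃ 
  ++++++ ~~~~~       ┃━━━━━━━━━━━━━━━━━━━┛ 
  ++++++ ~~~~~       ┃                     
  ++++++ ~~~~~       ┃                     
  ++++++ ~~~~~    ###┃                     
         ~~~~~     **┃                     
               ****  ┃                     
             **      ┃                     
                     ┃                     
                     ┃                     
                     ┃                     
━━━━━━━━━━━━━━━━━━━━━┛                     
                                           
                                           


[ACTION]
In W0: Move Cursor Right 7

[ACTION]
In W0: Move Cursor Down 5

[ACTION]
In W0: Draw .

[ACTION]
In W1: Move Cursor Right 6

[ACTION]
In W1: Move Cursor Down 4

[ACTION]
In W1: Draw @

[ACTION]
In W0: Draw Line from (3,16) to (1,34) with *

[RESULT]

                     ┃  *********        ┃ 
                     ┃**                 ┃ 
                     ┃                   ┃ 
                     ┃.                  ┃ 
                     ┃     *             ┃ 
                     ┃     *             ┃ 
  ++++++ ~~~~~       ┃━━━━━━━━━━━━━━━━━━━┛ 
  ++++++ ~~~~~       ┃                     
  ++++++ ~~~~~       ┃                     
  ++++++ ~~~~~    ###┃                     
         ~~~~~     **┃                     
               ****  ┃                     
             **      ┃                     
                     ┃                     
                     ┃                     
                     ┃                     
━━━━━━━━━━━━━━━━━━━━━┛                     
                                           
                                           


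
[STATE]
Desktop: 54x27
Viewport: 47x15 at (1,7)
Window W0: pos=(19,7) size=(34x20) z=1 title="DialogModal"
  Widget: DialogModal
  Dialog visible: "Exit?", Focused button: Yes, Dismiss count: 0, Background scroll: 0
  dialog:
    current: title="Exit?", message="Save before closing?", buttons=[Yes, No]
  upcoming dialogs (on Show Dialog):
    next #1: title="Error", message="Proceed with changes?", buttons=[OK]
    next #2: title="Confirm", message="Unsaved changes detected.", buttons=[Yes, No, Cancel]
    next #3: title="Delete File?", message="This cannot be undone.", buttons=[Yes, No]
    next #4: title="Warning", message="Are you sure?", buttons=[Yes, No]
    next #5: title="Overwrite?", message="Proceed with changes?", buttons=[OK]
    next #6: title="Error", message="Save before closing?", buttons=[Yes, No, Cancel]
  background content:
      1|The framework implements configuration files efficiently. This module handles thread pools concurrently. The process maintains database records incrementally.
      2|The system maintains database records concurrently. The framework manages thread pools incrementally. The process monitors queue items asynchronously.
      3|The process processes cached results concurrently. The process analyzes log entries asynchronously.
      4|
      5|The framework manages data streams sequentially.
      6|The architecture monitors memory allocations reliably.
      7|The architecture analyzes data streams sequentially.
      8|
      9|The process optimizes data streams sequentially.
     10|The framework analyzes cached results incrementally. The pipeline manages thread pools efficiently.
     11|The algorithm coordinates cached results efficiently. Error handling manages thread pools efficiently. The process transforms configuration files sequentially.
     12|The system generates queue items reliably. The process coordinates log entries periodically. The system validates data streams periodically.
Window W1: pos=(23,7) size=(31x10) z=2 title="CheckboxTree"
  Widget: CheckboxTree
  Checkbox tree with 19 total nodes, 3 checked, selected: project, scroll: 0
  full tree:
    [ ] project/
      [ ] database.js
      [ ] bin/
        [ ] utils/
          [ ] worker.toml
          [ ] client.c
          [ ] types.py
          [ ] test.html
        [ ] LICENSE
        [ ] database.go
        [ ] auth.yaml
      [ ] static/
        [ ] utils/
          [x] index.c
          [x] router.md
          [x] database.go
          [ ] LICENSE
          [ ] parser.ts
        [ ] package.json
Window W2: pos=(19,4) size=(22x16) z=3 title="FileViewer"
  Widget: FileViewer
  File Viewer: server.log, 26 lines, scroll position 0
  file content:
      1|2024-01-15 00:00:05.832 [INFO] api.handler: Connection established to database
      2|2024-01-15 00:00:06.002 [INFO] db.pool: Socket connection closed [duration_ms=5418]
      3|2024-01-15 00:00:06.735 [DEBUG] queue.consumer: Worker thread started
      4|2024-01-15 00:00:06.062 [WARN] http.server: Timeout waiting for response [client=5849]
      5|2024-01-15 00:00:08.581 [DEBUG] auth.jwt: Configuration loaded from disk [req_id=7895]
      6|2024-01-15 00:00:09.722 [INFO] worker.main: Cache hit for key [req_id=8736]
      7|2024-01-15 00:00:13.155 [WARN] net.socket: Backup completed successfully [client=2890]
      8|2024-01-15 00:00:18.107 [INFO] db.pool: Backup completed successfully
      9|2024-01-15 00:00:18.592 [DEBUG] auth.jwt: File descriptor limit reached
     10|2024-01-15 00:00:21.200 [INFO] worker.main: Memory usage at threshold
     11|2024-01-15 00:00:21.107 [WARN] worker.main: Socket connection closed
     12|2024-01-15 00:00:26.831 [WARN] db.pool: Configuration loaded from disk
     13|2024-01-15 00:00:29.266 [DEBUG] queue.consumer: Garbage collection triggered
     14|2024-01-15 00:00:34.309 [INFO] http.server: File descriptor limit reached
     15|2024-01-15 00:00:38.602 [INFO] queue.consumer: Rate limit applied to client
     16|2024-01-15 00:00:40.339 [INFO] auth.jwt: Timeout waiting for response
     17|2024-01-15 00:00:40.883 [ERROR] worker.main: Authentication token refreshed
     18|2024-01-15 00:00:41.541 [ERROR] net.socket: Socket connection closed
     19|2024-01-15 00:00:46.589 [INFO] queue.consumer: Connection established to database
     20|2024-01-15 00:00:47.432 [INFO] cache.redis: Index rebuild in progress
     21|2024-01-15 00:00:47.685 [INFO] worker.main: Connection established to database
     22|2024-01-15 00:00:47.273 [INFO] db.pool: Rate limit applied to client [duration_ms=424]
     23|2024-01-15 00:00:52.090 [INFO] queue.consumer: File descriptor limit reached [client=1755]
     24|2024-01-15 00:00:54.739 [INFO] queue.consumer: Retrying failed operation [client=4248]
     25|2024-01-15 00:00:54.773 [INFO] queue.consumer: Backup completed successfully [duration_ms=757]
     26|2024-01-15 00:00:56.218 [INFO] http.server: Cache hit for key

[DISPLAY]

                  ┃2024-01-15 00:00:05▲┃━━━━━━━
                  ┃2024-01-15 00:00:06█┃       
                  ┃2024-01-15 00:00:06░┃───────
                  ┃2024-01-15 00:00:06░┃       
                  ┃2024-01-15 00:00:08░┃s      
                  ┃2024-01-15 00:00:09░┃       
                  ┃2024-01-15 00:00:13░┃       
                  ┃2024-01-15 00:00:18░┃.toml  
                  ┃2024-01-15 00:00:18░┃.c     
                  ┃2024-01-15 00:00:21░┃━━━━━━━
                  ┃2024-01-15 00:00:21░┃sing? │
                  ┃2024-01-15 00:00:26▼┃      │
                  ┗━━━━━━━━━━━━━━━━━━━━┛──────┘
                  ┃The algorithm coordinates ca
                  ┃The system generates queue i


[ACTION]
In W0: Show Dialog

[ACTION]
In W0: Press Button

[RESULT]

                  ┃2024-01-15 00:00:05▲┃━━━━━━━
                  ┃2024-01-15 00:00:06█┃       
                  ┃2024-01-15 00:00:06░┃───────
                  ┃2024-01-15 00:00:06░┃       
                  ┃2024-01-15 00:00:08░┃s      
                  ┃2024-01-15 00:00:09░┃       
                  ┃2024-01-15 00:00:13░┃       
                  ┃2024-01-15 00:00:18░┃.toml  
                  ┃2024-01-15 00:00:18░┃.c     
                  ┃2024-01-15 00:00:21░┃━━━━━━━
                  ┃2024-01-15 00:00:21░┃       
                  ┃2024-01-15 00:00:26▼┃ data s
                  ┗━━━━━━━━━━━━━━━━━━━━┛s cache
                  ┃The algorithm coordinates ca
                  ┃The system generates queue i


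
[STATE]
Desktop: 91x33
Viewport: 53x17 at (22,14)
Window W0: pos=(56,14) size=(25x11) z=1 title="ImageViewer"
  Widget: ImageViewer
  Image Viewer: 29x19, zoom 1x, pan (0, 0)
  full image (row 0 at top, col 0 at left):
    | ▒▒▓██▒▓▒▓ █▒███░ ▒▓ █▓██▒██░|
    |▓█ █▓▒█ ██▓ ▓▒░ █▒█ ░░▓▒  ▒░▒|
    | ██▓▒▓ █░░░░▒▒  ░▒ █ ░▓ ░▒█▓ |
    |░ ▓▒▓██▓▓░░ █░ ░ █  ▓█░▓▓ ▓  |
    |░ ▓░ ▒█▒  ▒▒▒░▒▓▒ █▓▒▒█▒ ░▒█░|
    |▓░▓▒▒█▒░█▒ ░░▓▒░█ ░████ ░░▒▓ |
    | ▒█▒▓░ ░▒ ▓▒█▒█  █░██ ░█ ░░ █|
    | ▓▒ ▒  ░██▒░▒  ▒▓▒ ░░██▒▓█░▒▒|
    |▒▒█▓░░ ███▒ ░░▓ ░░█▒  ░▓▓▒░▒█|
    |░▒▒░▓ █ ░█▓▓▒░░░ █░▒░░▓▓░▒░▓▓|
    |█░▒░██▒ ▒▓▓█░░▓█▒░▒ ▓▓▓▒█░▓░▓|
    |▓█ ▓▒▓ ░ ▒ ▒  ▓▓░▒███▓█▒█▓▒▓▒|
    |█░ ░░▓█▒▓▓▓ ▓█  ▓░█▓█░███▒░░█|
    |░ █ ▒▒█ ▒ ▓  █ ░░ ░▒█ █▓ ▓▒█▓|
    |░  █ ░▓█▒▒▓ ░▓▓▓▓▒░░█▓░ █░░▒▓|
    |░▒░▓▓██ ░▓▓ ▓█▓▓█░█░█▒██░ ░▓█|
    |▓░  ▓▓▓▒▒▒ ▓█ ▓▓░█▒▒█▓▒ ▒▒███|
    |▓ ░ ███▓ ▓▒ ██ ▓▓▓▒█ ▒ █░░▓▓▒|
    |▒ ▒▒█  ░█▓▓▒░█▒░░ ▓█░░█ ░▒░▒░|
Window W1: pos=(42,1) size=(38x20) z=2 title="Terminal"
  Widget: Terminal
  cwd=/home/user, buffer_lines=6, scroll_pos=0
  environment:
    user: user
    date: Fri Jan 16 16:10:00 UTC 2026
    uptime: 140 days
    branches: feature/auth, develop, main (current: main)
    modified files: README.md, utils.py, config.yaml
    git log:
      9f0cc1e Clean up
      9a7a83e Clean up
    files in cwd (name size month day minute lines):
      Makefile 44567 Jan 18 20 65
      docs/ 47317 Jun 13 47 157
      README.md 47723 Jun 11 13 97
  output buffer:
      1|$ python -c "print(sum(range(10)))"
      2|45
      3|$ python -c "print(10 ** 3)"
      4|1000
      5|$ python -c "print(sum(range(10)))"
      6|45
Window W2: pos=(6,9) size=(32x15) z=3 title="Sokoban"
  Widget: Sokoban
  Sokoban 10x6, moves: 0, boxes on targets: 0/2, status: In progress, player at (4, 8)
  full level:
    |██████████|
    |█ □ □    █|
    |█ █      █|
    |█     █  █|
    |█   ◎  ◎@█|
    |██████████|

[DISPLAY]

               ┃    ┃                                
               ┃    ┃                                
               ┃    ┃                                
               ┃    ┃                                
               ┃    ┃                                
               ┃    ┃                                
               ┃    ┗━━━━━━━━━━━━━━━━━━━━━━━━━━━━━━━━
               ┃                  ┃░ ▓░ ▒█▒  ▒▒▒░▒▓▒ 
               ┃                  ┃▓░▓▒▒█▒░█▒ ░░▓▒░█ 
━━━━━━━━━━━━━━━┛                  ┃ ▒█▒▓░ ░▒ ▓▒█▒█  █
                                  ┗━━━━━━━━━━━━━━━━━━
                                                     
                                                     
                                                     
                                                     
                                                     
                                                     


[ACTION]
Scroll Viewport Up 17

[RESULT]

                                                     
                    ┏━━━━━━━━━━━━━━━━━━━━━━━━━━━━━━━━
                    ┃ Terminal                       
                    ┠────────────────────────────────
                    ┃$ python -c "print(sum(range(10)
                    ┃45                              
                    ┃$ python -c "print(10 ** 3)"    
                    ┃1000                            
                    ┃$ python -c "print(sum(range(10)
━━━━━━━━━━━━━━━┓    ┃45                              
               ┃    ┃$ █                             
───────────────┨    ┃                                
               ┃    ┃                                
               ┃    ┃                                
               ┃    ┃                                
               ┃    ┃                                
               ┃    ┃                                


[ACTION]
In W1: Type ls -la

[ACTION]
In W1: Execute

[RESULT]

                                                     
                    ┏━━━━━━━━━━━━━━━━━━━━━━━━━━━━━━━━
                    ┃ Terminal                       
                    ┠────────────────────────────────
                    ┃$ python -c "print(sum(range(10)
                    ┃45                              
                    ┃$ python -c "print(10 ** 3)"    
                    ┃1000                            
                    ┃$ python -c "print(sum(range(10)
━━━━━━━━━━━━━━━┓    ┃45                              
               ┃    ┃$ ls -la                        
───────────────┨    ┃-rw-r--r--  1 user group    4456
               ┃    ┃drwxr-xr-x  1 user group    4731
               ┃    ┃-rw-r--r--  1 user group    4772
               ┃    ┃$ █                             
               ┃    ┃                                
               ┃    ┃                                


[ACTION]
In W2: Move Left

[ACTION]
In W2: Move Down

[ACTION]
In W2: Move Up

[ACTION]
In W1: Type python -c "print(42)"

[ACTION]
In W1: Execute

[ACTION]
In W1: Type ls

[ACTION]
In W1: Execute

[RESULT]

                                                     
                    ┏━━━━━━━━━━━━━━━━━━━━━━━━━━━━━━━━
                    ┃ Terminal                       
                    ┠────────────────────────────────
                    ┃$ python -c "print(sum(range(10)
                    ┃45                              
                    ┃$ python -c "print(10 ** 3)"    
                    ┃1000                            
                    ┃$ python -c "print(sum(range(10)
━━━━━━━━━━━━━━━┓    ┃45                              
               ┃    ┃$ ls -la                        
───────────────┨    ┃-rw-r--r--  1 user group    4456
               ┃    ┃drwxr-xr-x  1 user group    4731
               ┃    ┃-rw-r--r--  1 user group    4772
               ┃    ┃$ python -c "print(42)"         
               ┃    ┃42                              
               ┃    ┃$ ls                            
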